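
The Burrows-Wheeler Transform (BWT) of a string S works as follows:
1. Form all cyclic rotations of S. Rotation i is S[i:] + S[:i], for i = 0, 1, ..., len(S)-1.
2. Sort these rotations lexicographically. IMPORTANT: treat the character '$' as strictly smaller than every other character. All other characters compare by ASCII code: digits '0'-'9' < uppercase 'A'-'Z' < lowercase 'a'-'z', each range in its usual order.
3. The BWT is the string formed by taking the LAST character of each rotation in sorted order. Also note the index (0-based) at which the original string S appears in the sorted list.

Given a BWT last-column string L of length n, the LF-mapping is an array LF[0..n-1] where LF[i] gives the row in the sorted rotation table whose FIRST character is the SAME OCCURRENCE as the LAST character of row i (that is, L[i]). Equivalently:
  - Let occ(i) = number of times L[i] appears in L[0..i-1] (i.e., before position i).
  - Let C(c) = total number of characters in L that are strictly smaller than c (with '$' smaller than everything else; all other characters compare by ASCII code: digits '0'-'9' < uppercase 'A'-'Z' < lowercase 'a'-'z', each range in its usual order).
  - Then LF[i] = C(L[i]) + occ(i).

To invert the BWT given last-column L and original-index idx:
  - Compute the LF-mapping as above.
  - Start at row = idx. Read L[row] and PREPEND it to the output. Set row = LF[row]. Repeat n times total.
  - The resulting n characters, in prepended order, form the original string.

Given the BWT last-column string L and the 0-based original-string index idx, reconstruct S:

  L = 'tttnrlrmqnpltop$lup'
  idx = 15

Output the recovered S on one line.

LF mapping: 14 15 16 5 12 1 13 4 11 6 8 2 17 7 9 0 3 18 10
Walk LF starting at row 15, prepending L[row]:
  step 1: row=15, L[15]='$', prepend. Next row=LF[15]=0
  step 2: row=0, L[0]='t', prepend. Next row=LF[0]=14
  step 3: row=14, L[14]='p', prepend. Next row=LF[14]=9
  step 4: row=9, L[9]='n', prepend. Next row=LF[9]=6
  step 5: row=6, L[6]='r', prepend. Next row=LF[6]=13
  step 6: row=13, L[13]='o', prepend. Next row=LF[13]=7
  step 7: row=7, L[7]='m', prepend. Next row=LF[7]=4
  step 8: row=4, L[4]='r', prepend. Next row=LF[4]=12
  step 9: row=12, L[12]='t', prepend. Next row=LF[12]=17
  step 10: row=17, L[17]='u', prepend. Next row=LF[17]=18
  step 11: row=18, L[18]='p', prepend. Next row=LF[18]=10
  step 12: row=10, L[10]='p', prepend. Next row=LF[10]=8
  step 13: row=8, L[8]='q', prepend. Next row=LF[8]=11
  step 14: row=11, L[11]='l', prepend. Next row=LF[11]=2
  step 15: row=2, L[2]='t', prepend. Next row=LF[2]=16
  step 16: row=16, L[16]='l', prepend. Next row=LF[16]=3
  step 17: row=3, L[3]='n', prepend. Next row=LF[3]=5
  step 18: row=5, L[5]='l', prepend. Next row=LF[5]=1
  step 19: row=1, L[1]='t', prepend. Next row=LF[1]=15
Reversed output: tlnltlqpputrmornpt$

Answer: tlnltlqpputrmornpt$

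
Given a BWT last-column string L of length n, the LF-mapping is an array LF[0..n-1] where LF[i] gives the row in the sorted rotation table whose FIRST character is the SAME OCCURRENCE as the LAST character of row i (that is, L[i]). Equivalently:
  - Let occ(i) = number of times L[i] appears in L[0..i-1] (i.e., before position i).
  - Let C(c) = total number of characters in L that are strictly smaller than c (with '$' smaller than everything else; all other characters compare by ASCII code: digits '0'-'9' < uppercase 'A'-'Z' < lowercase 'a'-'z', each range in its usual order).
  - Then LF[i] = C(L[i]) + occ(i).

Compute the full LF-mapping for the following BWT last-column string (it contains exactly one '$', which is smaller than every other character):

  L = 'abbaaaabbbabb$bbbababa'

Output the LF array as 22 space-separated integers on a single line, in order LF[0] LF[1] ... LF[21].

Char counts: '$':1, 'a':9, 'b':12
C (first-col start): C('$')=0, C('a')=1, C('b')=10
L[0]='a': occ=0, LF[0]=C('a')+0=1+0=1
L[1]='b': occ=0, LF[1]=C('b')+0=10+0=10
L[2]='b': occ=1, LF[2]=C('b')+1=10+1=11
L[3]='a': occ=1, LF[3]=C('a')+1=1+1=2
L[4]='a': occ=2, LF[4]=C('a')+2=1+2=3
L[5]='a': occ=3, LF[5]=C('a')+3=1+3=4
L[6]='a': occ=4, LF[6]=C('a')+4=1+4=5
L[7]='b': occ=2, LF[7]=C('b')+2=10+2=12
L[8]='b': occ=3, LF[8]=C('b')+3=10+3=13
L[9]='b': occ=4, LF[9]=C('b')+4=10+4=14
L[10]='a': occ=5, LF[10]=C('a')+5=1+5=6
L[11]='b': occ=5, LF[11]=C('b')+5=10+5=15
L[12]='b': occ=6, LF[12]=C('b')+6=10+6=16
L[13]='$': occ=0, LF[13]=C('$')+0=0+0=0
L[14]='b': occ=7, LF[14]=C('b')+7=10+7=17
L[15]='b': occ=8, LF[15]=C('b')+8=10+8=18
L[16]='b': occ=9, LF[16]=C('b')+9=10+9=19
L[17]='a': occ=6, LF[17]=C('a')+6=1+6=7
L[18]='b': occ=10, LF[18]=C('b')+10=10+10=20
L[19]='a': occ=7, LF[19]=C('a')+7=1+7=8
L[20]='b': occ=11, LF[20]=C('b')+11=10+11=21
L[21]='a': occ=8, LF[21]=C('a')+8=1+8=9

Answer: 1 10 11 2 3 4 5 12 13 14 6 15 16 0 17 18 19 7 20 8 21 9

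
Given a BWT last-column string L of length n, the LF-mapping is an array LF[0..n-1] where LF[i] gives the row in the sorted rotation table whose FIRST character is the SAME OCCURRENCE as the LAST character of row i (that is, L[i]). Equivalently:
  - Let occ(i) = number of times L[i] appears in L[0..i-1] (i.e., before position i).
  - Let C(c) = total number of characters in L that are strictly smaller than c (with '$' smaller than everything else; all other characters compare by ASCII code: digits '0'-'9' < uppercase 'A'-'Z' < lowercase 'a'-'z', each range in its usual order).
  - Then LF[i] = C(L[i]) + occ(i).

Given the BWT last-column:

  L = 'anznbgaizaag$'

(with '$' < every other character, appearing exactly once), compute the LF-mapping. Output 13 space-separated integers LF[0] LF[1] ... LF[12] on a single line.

Answer: 1 9 11 10 5 6 2 8 12 3 4 7 0

Derivation:
Char counts: '$':1, 'a':4, 'b':1, 'g':2, 'i':1, 'n':2, 'z':2
C (first-col start): C('$')=0, C('a')=1, C('b')=5, C('g')=6, C('i')=8, C('n')=9, C('z')=11
L[0]='a': occ=0, LF[0]=C('a')+0=1+0=1
L[1]='n': occ=0, LF[1]=C('n')+0=9+0=9
L[2]='z': occ=0, LF[2]=C('z')+0=11+0=11
L[3]='n': occ=1, LF[3]=C('n')+1=9+1=10
L[4]='b': occ=0, LF[4]=C('b')+0=5+0=5
L[5]='g': occ=0, LF[5]=C('g')+0=6+0=6
L[6]='a': occ=1, LF[6]=C('a')+1=1+1=2
L[7]='i': occ=0, LF[7]=C('i')+0=8+0=8
L[8]='z': occ=1, LF[8]=C('z')+1=11+1=12
L[9]='a': occ=2, LF[9]=C('a')+2=1+2=3
L[10]='a': occ=3, LF[10]=C('a')+3=1+3=4
L[11]='g': occ=1, LF[11]=C('g')+1=6+1=7
L[12]='$': occ=0, LF[12]=C('$')+0=0+0=0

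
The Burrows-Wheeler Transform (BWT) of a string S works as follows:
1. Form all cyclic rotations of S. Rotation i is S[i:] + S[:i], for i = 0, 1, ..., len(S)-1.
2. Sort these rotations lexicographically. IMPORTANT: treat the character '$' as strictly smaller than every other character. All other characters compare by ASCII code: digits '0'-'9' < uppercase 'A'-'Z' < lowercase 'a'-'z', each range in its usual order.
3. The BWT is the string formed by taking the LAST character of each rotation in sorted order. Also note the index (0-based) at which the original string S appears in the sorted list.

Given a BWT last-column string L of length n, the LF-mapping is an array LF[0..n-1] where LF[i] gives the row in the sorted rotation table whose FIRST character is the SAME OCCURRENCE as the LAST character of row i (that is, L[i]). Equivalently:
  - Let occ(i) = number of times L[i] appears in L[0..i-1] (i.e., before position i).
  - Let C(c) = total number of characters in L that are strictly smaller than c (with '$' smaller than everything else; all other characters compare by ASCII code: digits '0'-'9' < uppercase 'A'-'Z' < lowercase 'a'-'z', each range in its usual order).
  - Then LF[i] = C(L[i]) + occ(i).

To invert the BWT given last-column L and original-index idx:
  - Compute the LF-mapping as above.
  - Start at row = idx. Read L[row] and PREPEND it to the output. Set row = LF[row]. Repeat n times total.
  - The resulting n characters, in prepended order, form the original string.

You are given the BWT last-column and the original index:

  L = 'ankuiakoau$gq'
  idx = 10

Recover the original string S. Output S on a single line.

LF mapping: 1 8 6 11 5 2 7 9 3 12 0 4 10
Walk LF starting at row 10, prepending L[row]:
  step 1: row=10, L[10]='$', prepend. Next row=LF[10]=0
  step 2: row=0, L[0]='a', prepend. Next row=LF[0]=1
  step 3: row=1, L[1]='n', prepend. Next row=LF[1]=8
  step 4: row=8, L[8]='a', prepend. Next row=LF[8]=3
  step 5: row=3, L[3]='u', prepend. Next row=LF[3]=11
  step 6: row=11, L[11]='g', prepend. Next row=LF[11]=4
  step 7: row=4, L[4]='i', prepend. Next row=LF[4]=5
  step 8: row=5, L[5]='a', prepend. Next row=LF[5]=2
  step 9: row=2, L[2]='k', prepend. Next row=LF[2]=6
  step 10: row=6, L[6]='k', prepend. Next row=LF[6]=7
  step 11: row=7, L[7]='o', prepend. Next row=LF[7]=9
  step 12: row=9, L[9]='u', prepend. Next row=LF[9]=12
  step 13: row=12, L[12]='q', prepend. Next row=LF[12]=10
Reversed output: quokkaiguana$

Answer: quokkaiguana$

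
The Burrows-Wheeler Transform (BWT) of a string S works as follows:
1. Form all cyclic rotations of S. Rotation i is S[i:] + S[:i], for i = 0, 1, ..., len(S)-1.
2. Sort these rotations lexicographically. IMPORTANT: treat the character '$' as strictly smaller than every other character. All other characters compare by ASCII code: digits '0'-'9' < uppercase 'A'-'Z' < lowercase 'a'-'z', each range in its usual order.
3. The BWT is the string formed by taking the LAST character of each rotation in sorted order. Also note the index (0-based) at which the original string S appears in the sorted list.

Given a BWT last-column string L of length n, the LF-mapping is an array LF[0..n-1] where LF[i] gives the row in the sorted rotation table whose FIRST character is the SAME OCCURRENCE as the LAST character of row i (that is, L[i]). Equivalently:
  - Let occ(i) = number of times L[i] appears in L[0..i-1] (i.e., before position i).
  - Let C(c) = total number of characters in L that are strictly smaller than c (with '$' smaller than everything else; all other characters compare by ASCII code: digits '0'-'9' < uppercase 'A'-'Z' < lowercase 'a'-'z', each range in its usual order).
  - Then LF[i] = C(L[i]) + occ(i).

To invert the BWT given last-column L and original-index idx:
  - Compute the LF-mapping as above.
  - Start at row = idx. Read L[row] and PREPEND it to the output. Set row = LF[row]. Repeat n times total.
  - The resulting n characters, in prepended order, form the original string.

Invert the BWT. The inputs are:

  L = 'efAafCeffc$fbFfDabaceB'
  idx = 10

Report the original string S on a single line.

Answer: bfDefcbcfafafABfeaCFe$

Derivation:
LF mapping: 13 16 1 6 17 3 14 18 19 11 0 20 9 5 21 4 7 10 8 12 15 2
Walk LF starting at row 10, prepending L[row]:
  step 1: row=10, L[10]='$', prepend. Next row=LF[10]=0
  step 2: row=0, L[0]='e', prepend. Next row=LF[0]=13
  step 3: row=13, L[13]='F', prepend. Next row=LF[13]=5
  step 4: row=5, L[5]='C', prepend. Next row=LF[5]=3
  step 5: row=3, L[3]='a', prepend. Next row=LF[3]=6
  step 6: row=6, L[6]='e', prepend. Next row=LF[6]=14
  step 7: row=14, L[14]='f', prepend. Next row=LF[14]=21
  step 8: row=21, L[21]='B', prepend. Next row=LF[21]=2
  step 9: row=2, L[2]='A', prepend. Next row=LF[2]=1
  step 10: row=1, L[1]='f', prepend. Next row=LF[1]=16
  step 11: row=16, L[16]='a', prepend. Next row=LF[16]=7
  step 12: row=7, L[7]='f', prepend. Next row=LF[7]=18
  step 13: row=18, L[18]='a', prepend. Next row=LF[18]=8
  step 14: row=8, L[8]='f', prepend. Next row=LF[8]=19
  step 15: row=19, L[19]='c', prepend. Next row=LF[19]=12
  step 16: row=12, L[12]='b', prepend. Next row=LF[12]=9
  step 17: row=9, L[9]='c', prepend. Next row=LF[9]=11
  step 18: row=11, L[11]='f', prepend. Next row=LF[11]=20
  step 19: row=20, L[20]='e', prepend. Next row=LF[20]=15
  step 20: row=15, L[15]='D', prepend. Next row=LF[15]=4
  step 21: row=4, L[4]='f', prepend. Next row=LF[4]=17
  step 22: row=17, L[17]='b', prepend. Next row=LF[17]=10
Reversed output: bfDefcbcfafafABfeaCFe$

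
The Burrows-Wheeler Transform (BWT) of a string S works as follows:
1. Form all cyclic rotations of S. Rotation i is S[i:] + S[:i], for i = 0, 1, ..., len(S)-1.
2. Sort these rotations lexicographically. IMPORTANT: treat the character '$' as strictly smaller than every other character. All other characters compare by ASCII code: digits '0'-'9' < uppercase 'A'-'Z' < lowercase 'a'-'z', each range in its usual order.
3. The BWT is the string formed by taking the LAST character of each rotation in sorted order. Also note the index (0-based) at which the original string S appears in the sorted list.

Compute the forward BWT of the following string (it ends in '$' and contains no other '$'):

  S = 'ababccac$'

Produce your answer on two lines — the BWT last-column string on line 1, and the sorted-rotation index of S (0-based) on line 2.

All 9 rotations (rotation i = S[i:]+S[:i]):
  rot[0] = ababccac$
  rot[1] = babccac$a
  rot[2] = abccac$ab
  rot[3] = bccac$aba
  rot[4] = ccac$abab
  rot[5] = cac$ababc
  rot[6] = ac$ababcc
  rot[7] = c$ababcca
  rot[8] = $ababccac
Sorted (with $ < everything):
  sorted[0] = $ababccac  (last char: 'c')
  sorted[1] = ababccac$  (last char: '$')
  sorted[2] = abccac$ab  (last char: 'b')
  sorted[3] = ac$ababcc  (last char: 'c')
  sorted[4] = babccac$a  (last char: 'a')
  sorted[5] = bccac$aba  (last char: 'a')
  sorted[6] = c$ababcca  (last char: 'a')
  sorted[7] = cac$ababc  (last char: 'c')
  sorted[8] = ccac$abab  (last char: 'b')
Last column: c$bcaaacb
Original string S is at sorted index 1

Answer: c$bcaaacb
1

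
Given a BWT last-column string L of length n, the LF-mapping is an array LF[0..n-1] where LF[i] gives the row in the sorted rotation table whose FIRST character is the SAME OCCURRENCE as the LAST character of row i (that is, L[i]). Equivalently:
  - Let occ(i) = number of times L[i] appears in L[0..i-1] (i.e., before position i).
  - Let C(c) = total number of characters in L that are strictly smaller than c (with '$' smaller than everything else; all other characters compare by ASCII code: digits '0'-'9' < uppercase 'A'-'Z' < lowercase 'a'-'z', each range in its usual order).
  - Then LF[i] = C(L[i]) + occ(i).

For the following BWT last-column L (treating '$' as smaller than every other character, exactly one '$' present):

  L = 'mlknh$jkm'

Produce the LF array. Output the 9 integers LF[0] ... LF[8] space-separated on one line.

Char counts: '$':1, 'h':1, 'j':1, 'k':2, 'l':1, 'm':2, 'n':1
C (first-col start): C('$')=0, C('h')=1, C('j')=2, C('k')=3, C('l')=5, C('m')=6, C('n')=8
L[0]='m': occ=0, LF[0]=C('m')+0=6+0=6
L[1]='l': occ=0, LF[1]=C('l')+0=5+0=5
L[2]='k': occ=0, LF[2]=C('k')+0=3+0=3
L[3]='n': occ=0, LF[3]=C('n')+0=8+0=8
L[4]='h': occ=0, LF[4]=C('h')+0=1+0=1
L[5]='$': occ=0, LF[5]=C('$')+0=0+0=0
L[6]='j': occ=0, LF[6]=C('j')+0=2+0=2
L[7]='k': occ=1, LF[7]=C('k')+1=3+1=4
L[8]='m': occ=1, LF[8]=C('m')+1=6+1=7

Answer: 6 5 3 8 1 0 2 4 7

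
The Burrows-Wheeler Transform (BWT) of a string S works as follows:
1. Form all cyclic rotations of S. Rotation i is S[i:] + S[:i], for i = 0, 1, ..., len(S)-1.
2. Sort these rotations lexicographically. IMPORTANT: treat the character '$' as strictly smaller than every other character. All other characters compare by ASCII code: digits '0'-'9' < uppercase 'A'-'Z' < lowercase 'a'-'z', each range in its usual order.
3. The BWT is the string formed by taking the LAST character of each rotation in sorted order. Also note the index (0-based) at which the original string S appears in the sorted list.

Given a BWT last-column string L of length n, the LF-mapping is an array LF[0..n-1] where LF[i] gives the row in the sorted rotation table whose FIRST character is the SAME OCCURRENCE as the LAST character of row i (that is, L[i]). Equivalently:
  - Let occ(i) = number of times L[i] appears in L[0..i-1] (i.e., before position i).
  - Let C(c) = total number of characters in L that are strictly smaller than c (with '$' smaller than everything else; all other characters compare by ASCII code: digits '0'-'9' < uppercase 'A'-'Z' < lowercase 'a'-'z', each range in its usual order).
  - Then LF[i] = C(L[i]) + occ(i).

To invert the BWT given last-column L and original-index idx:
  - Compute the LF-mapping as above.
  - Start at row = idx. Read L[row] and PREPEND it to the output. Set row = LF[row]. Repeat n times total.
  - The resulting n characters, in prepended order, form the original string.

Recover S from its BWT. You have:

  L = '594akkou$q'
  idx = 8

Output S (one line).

Answer: quokka945$

Derivation:
LF mapping: 2 3 1 4 5 6 7 9 0 8
Walk LF starting at row 8, prepending L[row]:
  step 1: row=8, L[8]='$', prepend. Next row=LF[8]=0
  step 2: row=0, L[0]='5', prepend. Next row=LF[0]=2
  step 3: row=2, L[2]='4', prepend. Next row=LF[2]=1
  step 4: row=1, L[1]='9', prepend. Next row=LF[1]=3
  step 5: row=3, L[3]='a', prepend. Next row=LF[3]=4
  step 6: row=4, L[4]='k', prepend. Next row=LF[4]=5
  step 7: row=5, L[5]='k', prepend. Next row=LF[5]=6
  step 8: row=6, L[6]='o', prepend. Next row=LF[6]=7
  step 9: row=7, L[7]='u', prepend. Next row=LF[7]=9
  step 10: row=9, L[9]='q', prepend. Next row=LF[9]=8
Reversed output: quokka945$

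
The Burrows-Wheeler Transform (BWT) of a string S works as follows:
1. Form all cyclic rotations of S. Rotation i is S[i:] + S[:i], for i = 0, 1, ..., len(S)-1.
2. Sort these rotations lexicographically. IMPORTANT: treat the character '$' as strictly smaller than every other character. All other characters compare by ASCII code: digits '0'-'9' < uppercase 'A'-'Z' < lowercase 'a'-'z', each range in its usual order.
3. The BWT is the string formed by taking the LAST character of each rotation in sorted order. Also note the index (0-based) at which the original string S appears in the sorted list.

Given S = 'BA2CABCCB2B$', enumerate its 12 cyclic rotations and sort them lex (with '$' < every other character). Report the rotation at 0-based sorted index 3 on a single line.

Answer: A2CABCCB2B$B

Derivation:
All 12 rotations (rotation i = S[i:]+S[:i]):
  rot[0] = BA2CABCCB2B$
  rot[1] = A2CABCCB2B$B
  rot[2] = 2CABCCB2B$BA
  rot[3] = CABCCB2B$BA2
  rot[4] = ABCCB2B$BA2C
  rot[5] = BCCB2B$BA2CA
  rot[6] = CCB2B$BA2CAB
  rot[7] = CB2B$BA2CABC
  rot[8] = B2B$BA2CABCC
  rot[9] = 2B$BA2CABCCB
  rot[10] = B$BA2CABCCB2
  rot[11] = $BA2CABCCB2B
Sorted (with $ < everything):
  sorted[0] = $BA2CABCCB2B
  sorted[1] = 2B$BA2CABCCB
  sorted[2] = 2CABCCB2B$BA
  sorted[3] = A2CABCCB2B$B
  sorted[4] = ABCCB2B$BA2C
  sorted[5] = B$BA2CABCCB2
  sorted[6] = B2B$BA2CABCC
  sorted[7] = BA2CABCCB2B$
  sorted[8] = BCCB2B$BA2CA
  sorted[9] = CABCCB2B$BA2
  sorted[10] = CB2B$BA2CABC
  sorted[11] = CCB2B$BA2CAB
sorted[3] = A2CABCCB2B$B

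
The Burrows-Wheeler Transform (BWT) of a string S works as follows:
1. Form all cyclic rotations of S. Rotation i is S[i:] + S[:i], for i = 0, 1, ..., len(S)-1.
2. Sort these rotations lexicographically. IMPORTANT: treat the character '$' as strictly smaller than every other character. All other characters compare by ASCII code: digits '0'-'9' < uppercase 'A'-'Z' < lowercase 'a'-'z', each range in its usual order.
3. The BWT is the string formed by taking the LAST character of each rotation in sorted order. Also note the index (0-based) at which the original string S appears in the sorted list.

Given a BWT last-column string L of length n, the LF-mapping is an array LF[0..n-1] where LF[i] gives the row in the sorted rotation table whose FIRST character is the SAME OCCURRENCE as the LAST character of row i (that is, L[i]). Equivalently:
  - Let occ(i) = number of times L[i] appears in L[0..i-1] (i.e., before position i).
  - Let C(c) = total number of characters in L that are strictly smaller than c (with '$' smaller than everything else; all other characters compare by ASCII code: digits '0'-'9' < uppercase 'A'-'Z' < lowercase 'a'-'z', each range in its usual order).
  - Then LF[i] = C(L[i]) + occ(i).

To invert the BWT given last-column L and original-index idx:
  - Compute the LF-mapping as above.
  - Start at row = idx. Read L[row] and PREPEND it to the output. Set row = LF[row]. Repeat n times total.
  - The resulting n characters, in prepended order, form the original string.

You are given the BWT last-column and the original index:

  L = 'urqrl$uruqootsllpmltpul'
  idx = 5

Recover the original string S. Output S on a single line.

LF mapping: 19 13 11 14 1 0 20 15 21 12 7 8 17 16 2 3 9 6 4 18 10 22 5
Walk LF starting at row 5, prepending L[row]:
  step 1: row=5, L[5]='$', prepend. Next row=LF[5]=0
  step 2: row=0, L[0]='u', prepend. Next row=LF[0]=19
  step 3: row=19, L[19]='t', prepend. Next row=LF[19]=18
  step 4: row=18, L[18]='l', prepend. Next row=LF[18]=4
  step 5: row=4, L[4]='l', prepend. Next row=LF[4]=1
  step 6: row=1, L[1]='r', prepend. Next row=LF[1]=13
  step 7: row=13, L[13]='s', prepend. Next row=LF[13]=16
  step 8: row=16, L[16]='p', prepend. Next row=LF[16]=9
  step 9: row=9, L[9]='q', prepend. Next row=LF[9]=12
  step 10: row=12, L[12]='t', prepend. Next row=LF[12]=17
  step 11: row=17, L[17]='m', prepend. Next row=LF[17]=6
  step 12: row=6, L[6]='u', prepend. Next row=LF[6]=20
  step 13: row=20, L[20]='p', prepend. Next row=LF[20]=10
  step 14: row=10, L[10]='o', prepend. Next row=LF[10]=7
  step 15: row=7, L[7]='r', prepend. Next row=LF[7]=15
  step 16: row=15, L[15]='l', prepend. Next row=LF[15]=3
  step 17: row=3, L[3]='r', prepend. Next row=LF[3]=14
  step 18: row=14, L[14]='l', prepend. Next row=LF[14]=2
  step 19: row=2, L[2]='q', prepend. Next row=LF[2]=11
  step 20: row=11, L[11]='o', prepend. Next row=LF[11]=8
  step 21: row=8, L[8]='u', prepend. Next row=LF[8]=21
  step 22: row=21, L[21]='u', prepend. Next row=LF[21]=22
  step 23: row=22, L[22]='l', prepend. Next row=LF[22]=5
Reversed output: luuoqlrlropumtqpsrlltu$

Answer: luuoqlrlropumtqpsrlltu$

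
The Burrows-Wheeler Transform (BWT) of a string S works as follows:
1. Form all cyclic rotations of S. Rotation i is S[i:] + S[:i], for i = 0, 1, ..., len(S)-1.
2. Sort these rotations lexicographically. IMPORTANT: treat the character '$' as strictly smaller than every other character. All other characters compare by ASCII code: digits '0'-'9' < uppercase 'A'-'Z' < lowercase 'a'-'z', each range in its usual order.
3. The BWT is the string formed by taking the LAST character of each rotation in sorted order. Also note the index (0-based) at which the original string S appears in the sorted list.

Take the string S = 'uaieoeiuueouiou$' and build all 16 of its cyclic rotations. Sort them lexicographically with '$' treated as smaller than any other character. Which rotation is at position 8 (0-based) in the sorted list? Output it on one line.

All 16 rotations (rotation i = S[i:]+S[:i]):
  rot[0] = uaieoeiuueouiou$
  rot[1] = aieoeiuueouiou$u
  rot[2] = ieoeiuueouiou$ua
  rot[3] = eoeiuueouiou$uai
  rot[4] = oeiuueouiou$uaie
  rot[5] = eiuueouiou$uaieo
  rot[6] = iuueouiou$uaieoe
  rot[7] = uueouiou$uaieoei
  rot[8] = ueouiou$uaieoeiu
  rot[9] = eouiou$uaieoeiuu
  rot[10] = ouiou$uaieoeiuue
  rot[11] = uiou$uaieoeiuueo
  rot[12] = iou$uaieoeiuueou
  rot[13] = ou$uaieoeiuueoui
  rot[14] = u$uaieoeiuueouio
  rot[15] = $uaieoeiuueouiou
Sorted (with $ < everything):
  sorted[0] = $uaieoeiuueouiou
  sorted[1] = aieoeiuueouiou$u
  sorted[2] = eiuueouiou$uaieo
  sorted[3] = eoeiuueouiou$uai
  sorted[4] = eouiou$uaieoeiuu
  sorted[5] = ieoeiuueouiou$ua
  sorted[6] = iou$uaieoeiuueou
  sorted[7] = iuueouiou$uaieoe
  sorted[8] = oeiuueouiou$uaie
  sorted[9] = ou$uaieoeiuueoui
  sorted[10] = ouiou$uaieoeiuue
  sorted[11] = u$uaieoeiuueouio
  sorted[12] = uaieoeiuueouiou$
  sorted[13] = ueouiou$uaieoeiu
  sorted[14] = uiou$uaieoeiuueo
  sorted[15] = uueouiou$uaieoei
sorted[8] = oeiuueouiou$uaie

Answer: oeiuueouiou$uaie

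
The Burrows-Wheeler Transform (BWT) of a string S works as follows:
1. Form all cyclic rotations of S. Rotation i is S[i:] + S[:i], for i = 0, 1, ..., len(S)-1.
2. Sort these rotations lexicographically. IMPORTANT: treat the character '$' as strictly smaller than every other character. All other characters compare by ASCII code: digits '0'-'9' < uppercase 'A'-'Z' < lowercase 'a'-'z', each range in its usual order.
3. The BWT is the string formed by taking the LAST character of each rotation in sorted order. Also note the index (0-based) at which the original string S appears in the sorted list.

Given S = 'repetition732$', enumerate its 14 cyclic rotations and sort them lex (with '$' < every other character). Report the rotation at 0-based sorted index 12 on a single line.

Answer: tion732$repeti

Derivation:
All 14 rotations (rotation i = S[i:]+S[:i]):
  rot[0] = repetition732$
  rot[1] = epetition732$r
  rot[2] = petition732$re
  rot[3] = etition732$rep
  rot[4] = tition732$repe
  rot[5] = ition732$repet
  rot[6] = tion732$repeti
  rot[7] = ion732$repetit
  rot[8] = on732$repetiti
  rot[9] = n732$repetitio
  rot[10] = 732$repetition
  rot[11] = 32$repetition7
  rot[12] = 2$repetition73
  rot[13] = $repetition732
Sorted (with $ < everything):
  sorted[0] = $repetition732
  sorted[1] = 2$repetition73
  sorted[2] = 32$repetition7
  sorted[3] = 732$repetition
  sorted[4] = epetition732$r
  sorted[5] = etition732$rep
  sorted[6] = ion732$repetit
  sorted[7] = ition732$repet
  sorted[8] = n732$repetitio
  sorted[9] = on732$repetiti
  sorted[10] = petition732$re
  sorted[11] = repetition732$
  sorted[12] = tion732$repeti
  sorted[13] = tition732$repe
sorted[12] = tion732$repeti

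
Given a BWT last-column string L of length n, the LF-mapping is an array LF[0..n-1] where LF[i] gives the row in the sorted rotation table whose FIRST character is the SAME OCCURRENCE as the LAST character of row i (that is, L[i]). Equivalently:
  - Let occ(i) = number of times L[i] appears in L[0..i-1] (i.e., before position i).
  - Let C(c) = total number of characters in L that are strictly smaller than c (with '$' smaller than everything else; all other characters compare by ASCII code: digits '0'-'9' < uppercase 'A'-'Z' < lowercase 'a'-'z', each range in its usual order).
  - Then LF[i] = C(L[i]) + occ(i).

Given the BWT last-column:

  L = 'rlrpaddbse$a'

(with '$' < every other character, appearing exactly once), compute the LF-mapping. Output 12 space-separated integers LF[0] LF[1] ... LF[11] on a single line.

Answer: 9 7 10 8 1 4 5 3 11 6 0 2

Derivation:
Char counts: '$':1, 'a':2, 'b':1, 'd':2, 'e':1, 'l':1, 'p':1, 'r':2, 's':1
C (first-col start): C('$')=0, C('a')=1, C('b')=3, C('d')=4, C('e')=6, C('l')=7, C('p')=8, C('r')=9, C('s')=11
L[0]='r': occ=0, LF[0]=C('r')+0=9+0=9
L[1]='l': occ=0, LF[1]=C('l')+0=7+0=7
L[2]='r': occ=1, LF[2]=C('r')+1=9+1=10
L[3]='p': occ=0, LF[3]=C('p')+0=8+0=8
L[4]='a': occ=0, LF[4]=C('a')+0=1+0=1
L[5]='d': occ=0, LF[5]=C('d')+0=4+0=4
L[6]='d': occ=1, LF[6]=C('d')+1=4+1=5
L[7]='b': occ=0, LF[7]=C('b')+0=3+0=3
L[8]='s': occ=0, LF[8]=C('s')+0=11+0=11
L[9]='e': occ=0, LF[9]=C('e')+0=6+0=6
L[10]='$': occ=0, LF[10]=C('$')+0=0+0=0
L[11]='a': occ=1, LF[11]=C('a')+1=1+1=2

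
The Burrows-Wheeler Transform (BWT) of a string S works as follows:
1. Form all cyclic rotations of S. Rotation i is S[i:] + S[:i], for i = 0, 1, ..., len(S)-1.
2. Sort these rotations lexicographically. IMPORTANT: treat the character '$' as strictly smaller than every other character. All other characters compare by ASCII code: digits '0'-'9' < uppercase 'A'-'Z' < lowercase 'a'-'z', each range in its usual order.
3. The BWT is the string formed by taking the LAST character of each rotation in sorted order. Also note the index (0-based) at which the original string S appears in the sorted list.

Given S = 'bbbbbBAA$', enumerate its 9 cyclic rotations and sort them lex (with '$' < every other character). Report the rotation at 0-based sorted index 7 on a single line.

Answer: bbbbBAA$b

Derivation:
All 9 rotations (rotation i = S[i:]+S[:i]):
  rot[0] = bbbbbBAA$
  rot[1] = bbbbBAA$b
  rot[2] = bbbBAA$bb
  rot[3] = bbBAA$bbb
  rot[4] = bBAA$bbbb
  rot[5] = BAA$bbbbb
  rot[6] = AA$bbbbbB
  rot[7] = A$bbbbbBA
  rot[8] = $bbbbbBAA
Sorted (with $ < everything):
  sorted[0] = $bbbbbBAA
  sorted[1] = A$bbbbbBA
  sorted[2] = AA$bbbbbB
  sorted[3] = BAA$bbbbb
  sorted[4] = bBAA$bbbb
  sorted[5] = bbBAA$bbb
  sorted[6] = bbbBAA$bb
  sorted[7] = bbbbBAA$b
  sorted[8] = bbbbbBAA$
sorted[7] = bbbbBAA$b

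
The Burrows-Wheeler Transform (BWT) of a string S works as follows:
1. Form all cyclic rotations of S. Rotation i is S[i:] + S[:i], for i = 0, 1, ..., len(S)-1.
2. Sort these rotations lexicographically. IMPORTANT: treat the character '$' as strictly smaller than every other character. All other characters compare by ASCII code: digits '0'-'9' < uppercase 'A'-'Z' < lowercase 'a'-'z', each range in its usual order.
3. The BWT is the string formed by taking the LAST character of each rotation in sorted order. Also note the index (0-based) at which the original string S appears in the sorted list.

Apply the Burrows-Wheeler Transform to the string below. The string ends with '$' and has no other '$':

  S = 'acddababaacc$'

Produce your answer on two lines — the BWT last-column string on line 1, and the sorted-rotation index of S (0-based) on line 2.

Answer: cbbda$aacaadc
5

Derivation:
All 13 rotations (rotation i = S[i:]+S[:i]):
  rot[0] = acddababaacc$
  rot[1] = cddababaacc$a
  rot[2] = ddababaacc$ac
  rot[3] = dababaacc$acd
  rot[4] = ababaacc$acdd
  rot[5] = babaacc$acdda
  rot[6] = abaacc$acddab
  rot[7] = baacc$acddaba
  rot[8] = aacc$acddabab
  rot[9] = acc$acddababa
  rot[10] = cc$acddababaa
  rot[11] = c$acddababaac
  rot[12] = $acddababaacc
Sorted (with $ < everything):
  sorted[0] = $acddababaacc  (last char: 'c')
  sorted[1] = aacc$acddabab  (last char: 'b')
  sorted[2] = abaacc$acddab  (last char: 'b')
  sorted[3] = ababaacc$acdd  (last char: 'd')
  sorted[4] = acc$acddababa  (last char: 'a')
  sorted[5] = acddababaacc$  (last char: '$')
  sorted[6] = baacc$acddaba  (last char: 'a')
  sorted[7] = babaacc$acdda  (last char: 'a')
  sorted[8] = c$acddababaac  (last char: 'c')
  sorted[9] = cc$acddababaa  (last char: 'a')
  sorted[10] = cddababaacc$a  (last char: 'a')
  sorted[11] = dababaacc$acd  (last char: 'd')
  sorted[12] = ddababaacc$ac  (last char: 'c')
Last column: cbbda$aacaadc
Original string S is at sorted index 5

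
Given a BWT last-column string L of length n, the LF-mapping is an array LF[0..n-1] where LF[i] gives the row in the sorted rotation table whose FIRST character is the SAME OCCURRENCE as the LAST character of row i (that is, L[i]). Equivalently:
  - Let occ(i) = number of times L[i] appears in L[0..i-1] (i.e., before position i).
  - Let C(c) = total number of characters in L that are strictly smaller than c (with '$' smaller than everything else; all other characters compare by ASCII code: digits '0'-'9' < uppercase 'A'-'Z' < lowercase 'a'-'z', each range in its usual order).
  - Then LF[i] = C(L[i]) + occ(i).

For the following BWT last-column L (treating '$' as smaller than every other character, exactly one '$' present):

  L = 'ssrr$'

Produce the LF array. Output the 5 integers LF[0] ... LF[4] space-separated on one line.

Char counts: '$':1, 'r':2, 's':2
C (first-col start): C('$')=0, C('r')=1, C('s')=3
L[0]='s': occ=0, LF[0]=C('s')+0=3+0=3
L[1]='s': occ=1, LF[1]=C('s')+1=3+1=4
L[2]='r': occ=0, LF[2]=C('r')+0=1+0=1
L[3]='r': occ=1, LF[3]=C('r')+1=1+1=2
L[4]='$': occ=0, LF[4]=C('$')+0=0+0=0

Answer: 3 4 1 2 0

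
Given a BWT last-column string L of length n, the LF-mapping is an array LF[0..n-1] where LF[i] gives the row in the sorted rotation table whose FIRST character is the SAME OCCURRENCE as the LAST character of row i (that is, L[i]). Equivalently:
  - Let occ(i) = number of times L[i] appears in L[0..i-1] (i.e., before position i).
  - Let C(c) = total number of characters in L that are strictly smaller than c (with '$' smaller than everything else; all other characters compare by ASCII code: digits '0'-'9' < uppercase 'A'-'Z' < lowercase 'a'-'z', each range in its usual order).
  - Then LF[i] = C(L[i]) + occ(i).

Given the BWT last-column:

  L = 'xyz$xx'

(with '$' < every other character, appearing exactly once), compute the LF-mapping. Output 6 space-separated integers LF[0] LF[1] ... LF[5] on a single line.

Answer: 1 4 5 0 2 3

Derivation:
Char counts: '$':1, 'x':3, 'y':1, 'z':1
C (first-col start): C('$')=0, C('x')=1, C('y')=4, C('z')=5
L[0]='x': occ=0, LF[0]=C('x')+0=1+0=1
L[1]='y': occ=0, LF[1]=C('y')+0=4+0=4
L[2]='z': occ=0, LF[2]=C('z')+0=5+0=5
L[3]='$': occ=0, LF[3]=C('$')+0=0+0=0
L[4]='x': occ=1, LF[4]=C('x')+1=1+1=2
L[5]='x': occ=2, LF[5]=C('x')+2=1+2=3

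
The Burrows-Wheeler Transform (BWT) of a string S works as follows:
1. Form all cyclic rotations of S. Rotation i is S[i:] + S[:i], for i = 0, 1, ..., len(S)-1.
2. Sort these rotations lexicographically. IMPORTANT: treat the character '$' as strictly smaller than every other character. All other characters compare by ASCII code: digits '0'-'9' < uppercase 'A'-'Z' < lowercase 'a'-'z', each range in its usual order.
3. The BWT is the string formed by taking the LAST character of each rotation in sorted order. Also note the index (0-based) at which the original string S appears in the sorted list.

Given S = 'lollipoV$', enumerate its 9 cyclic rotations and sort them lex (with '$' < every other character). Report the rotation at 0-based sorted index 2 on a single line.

Answer: ipoV$loll

Derivation:
All 9 rotations (rotation i = S[i:]+S[:i]):
  rot[0] = lollipoV$
  rot[1] = ollipoV$l
  rot[2] = llipoV$lo
  rot[3] = lipoV$lol
  rot[4] = ipoV$loll
  rot[5] = poV$lolli
  rot[6] = oV$lollip
  rot[7] = V$lollipo
  rot[8] = $lollipoV
Sorted (with $ < everything):
  sorted[0] = $lollipoV
  sorted[1] = V$lollipo
  sorted[2] = ipoV$loll
  sorted[3] = lipoV$lol
  sorted[4] = llipoV$lo
  sorted[5] = lollipoV$
  sorted[6] = oV$lollip
  sorted[7] = ollipoV$l
  sorted[8] = poV$lolli
sorted[2] = ipoV$loll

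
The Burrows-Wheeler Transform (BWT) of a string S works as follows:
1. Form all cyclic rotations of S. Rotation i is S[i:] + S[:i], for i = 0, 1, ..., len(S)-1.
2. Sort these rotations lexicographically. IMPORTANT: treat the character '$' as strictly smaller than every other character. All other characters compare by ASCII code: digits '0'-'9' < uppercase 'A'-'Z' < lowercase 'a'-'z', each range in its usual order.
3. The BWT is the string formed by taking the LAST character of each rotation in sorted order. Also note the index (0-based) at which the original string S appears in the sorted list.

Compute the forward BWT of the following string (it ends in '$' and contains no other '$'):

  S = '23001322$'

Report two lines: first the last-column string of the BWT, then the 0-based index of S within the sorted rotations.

All 9 rotations (rotation i = S[i:]+S[:i]):
  rot[0] = 23001322$
  rot[1] = 3001322$2
  rot[2] = 001322$23
  rot[3] = 01322$230
  rot[4] = 1322$2300
  rot[5] = 322$23001
  rot[6] = 22$230013
  rot[7] = 2$2300132
  rot[8] = $23001322
Sorted (with $ < everything):
  sorted[0] = $23001322  (last char: '2')
  sorted[1] = 001322$23  (last char: '3')
  sorted[2] = 01322$230  (last char: '0')
  sorted[3] = 1322$2300  (last char: '0')
  sorted[4] = 2$2300132  (last char: '2')
  sorted[5] = 22$230013  (last char: '3')
  sorted[6] = 23001322$  (last char: '$')
  sorted[7] = 3001322$2  (last char: '2')
  sorted[8] = 322$23001  (last char: '1')
Last column: 230023$21
Original string S is at sorted index 6

Answer: 230023$21
6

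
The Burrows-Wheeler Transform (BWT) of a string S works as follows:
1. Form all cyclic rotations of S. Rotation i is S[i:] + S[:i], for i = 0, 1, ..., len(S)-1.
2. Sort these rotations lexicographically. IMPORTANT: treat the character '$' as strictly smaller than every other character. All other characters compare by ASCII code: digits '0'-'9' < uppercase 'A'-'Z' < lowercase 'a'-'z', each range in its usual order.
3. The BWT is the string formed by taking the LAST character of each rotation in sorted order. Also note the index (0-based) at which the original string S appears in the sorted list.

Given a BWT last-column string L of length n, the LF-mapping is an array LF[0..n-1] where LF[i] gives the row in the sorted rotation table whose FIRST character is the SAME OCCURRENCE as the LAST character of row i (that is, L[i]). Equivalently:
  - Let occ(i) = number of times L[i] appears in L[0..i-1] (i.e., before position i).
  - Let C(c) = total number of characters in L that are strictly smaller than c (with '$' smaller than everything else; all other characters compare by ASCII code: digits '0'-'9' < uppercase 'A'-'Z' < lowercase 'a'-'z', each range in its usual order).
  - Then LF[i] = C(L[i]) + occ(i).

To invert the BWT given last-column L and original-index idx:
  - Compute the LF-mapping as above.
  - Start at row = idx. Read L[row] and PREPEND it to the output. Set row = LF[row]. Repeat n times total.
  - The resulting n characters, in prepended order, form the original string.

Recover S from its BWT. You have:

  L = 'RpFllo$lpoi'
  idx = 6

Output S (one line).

Answer: lollipopFR$

Derivation:
LF mapping: 2 9 1 4 5 7 0 6 10 8 3
Walk LF starting at row 6, prepending L[row]:
  step 1: row=6, L[6]='$', prepend. Next row=LF[6]=0
  step 2: row=0, L[0]='R', prepend. Next row=LF[0]=2
  step 3: row=2, L[2]='F', prepend. Next row=LF[2]=1
  step 4: row=1, L[1]='p', prepend. Next row=LF[1]=9
  step 5: row=9, L[9]='o', prepend. Next row=LF[9]=8
  step 6: row=8, L[8]='p', prepend. Next row=LF[8]=10
  step 7: row=10, L[10]='i', prepend. Next row=LF[10]=3
  step 8: row=3, L[3]='l', prepend. Next row=LF[3]=4
  step 9: row=4, L[4]='l', prepend. Next row=LF[4]=5
  step 10: row=5, L[5]='o', prepend. Next row=LF[5]=7
  step 11: row=7, L[7]='l', prepend. Next row=LF[7]=6
Reversed output: lollipopFR$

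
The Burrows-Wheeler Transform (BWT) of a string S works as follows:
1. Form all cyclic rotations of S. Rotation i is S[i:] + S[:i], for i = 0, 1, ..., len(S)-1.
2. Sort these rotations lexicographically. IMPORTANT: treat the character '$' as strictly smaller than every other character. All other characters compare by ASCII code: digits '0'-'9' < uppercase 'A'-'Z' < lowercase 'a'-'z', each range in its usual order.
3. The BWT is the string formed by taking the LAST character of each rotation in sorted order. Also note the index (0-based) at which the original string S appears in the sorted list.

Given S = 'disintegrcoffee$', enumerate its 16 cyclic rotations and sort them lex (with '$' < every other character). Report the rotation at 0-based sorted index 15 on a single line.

All 16 rotations (rotation i = S[i:]+S[:i]):
  rot[0] = disintegrcoffee$
  rot[1] = isintegrcoffee$d
  rot[2] = sintegrcoffee$di
  rot[3] = integrcoffee$dis
  rot[4] = ntegrcoffee$disi
  rot[5] = tegrcoffee$disin
  rot[6] = egrcoffee$disint
  rot[7] = grcoffee$disinte
  rot[8] = rcoffee$disinteg
  rot[9] = coffee$disintegr
  rot[10] = offee$disintegrc
  rot[11] = ffee$disintegrco
  rot[12] = fee$disintegrcof
  rot[13] = ee$disintegrcoff
  rot[14] = e$disintegrcoffe
  rot[15] = $disintegrcoffee
Sorted (with $ < everything):
  sorted[0] = $disintegrcoffee
  sorted[1] = coffee$disintegr
  sorted[2] = disintegrcoffee$
  sorted[3] = e$disintegrcoffe
  sorted[4] = ee$disintegrcoff
  sorted[5] = egrcoffee$disint
  sorted[6] = fee$disintegrcof
  sorted[7] = ffee$disintegrco
  sorted[8] = grcoffee$disinte
  sorted[9] = integrcoffee$dis
  sorted[10] = isintegrcoffee$d
  sorted[11] = ntegrcoffee$disi
  sorted[12] = offee$disintegrc
  sorted[13] = rcoffee$disinteg
  sorted[14] = sintegrcoffee$di
  sorted[15] = tegrcoffee$disin
sorted[15] = tegrcoffee$disin

Answer: tegrcoffee$disin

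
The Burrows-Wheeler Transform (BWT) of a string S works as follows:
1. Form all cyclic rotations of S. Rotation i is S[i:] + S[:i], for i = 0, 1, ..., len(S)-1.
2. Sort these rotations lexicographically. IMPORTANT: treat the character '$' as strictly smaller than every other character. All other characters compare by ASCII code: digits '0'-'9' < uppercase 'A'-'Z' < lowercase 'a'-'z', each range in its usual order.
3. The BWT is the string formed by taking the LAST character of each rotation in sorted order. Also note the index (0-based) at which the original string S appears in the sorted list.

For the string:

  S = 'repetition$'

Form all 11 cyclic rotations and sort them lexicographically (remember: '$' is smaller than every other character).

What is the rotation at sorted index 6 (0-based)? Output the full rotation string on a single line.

All 11 rotations (rotation i = S[i:]+S[:i]):
  rot[0] = repetition$
  rot[1] = epetition$r
  rot[2] = petition$re
  rot[3] = etition$rep
  rot[4] = tition$repe
  rot[5] = ition$repet
  rot[6] = tion$repeti
  rot[7] = ion$repetit
  rot[8] = on$repetiti
  rot[9] = n$repetitio
  rot[10] = $repetition
Sorted (with $ < everything):
  sorted[0] = $repetition
  sorted[1] = epetition$r
  sorted[2] = etition$rep
  sorted[3] = ion$repetit
  sorted[4] = ition$repet
  sorted[5] = n$repetitio
  sorted[6] = on$repetiti
  sorted[7] = petition$re
  sorted[8] = repetition$
  sorted[9] = tion$repeti
  sorted[10] = tition$repe
sorted[6] = on$repetiti

Answer: on$repetiti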